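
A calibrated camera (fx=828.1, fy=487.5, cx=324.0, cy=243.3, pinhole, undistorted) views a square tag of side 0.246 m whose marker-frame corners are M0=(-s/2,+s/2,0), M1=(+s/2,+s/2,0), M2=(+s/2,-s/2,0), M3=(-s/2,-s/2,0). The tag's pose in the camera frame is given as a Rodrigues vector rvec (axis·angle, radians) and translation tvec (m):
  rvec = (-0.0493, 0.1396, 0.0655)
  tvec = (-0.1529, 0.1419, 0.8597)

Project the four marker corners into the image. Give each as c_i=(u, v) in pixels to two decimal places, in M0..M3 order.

Intrinsics K: fx=828.1, fy=487.5, cx=324.0, cy=243.3
Marker side s = 0.246 m; corners in marker frame (Z=0):
  M0 = (-0.1230, +0.1230, 0)
  M1 = (+0.1230, +0.1230, 0)
  M2 = (+0.1230, -0.1230, 0)
  M3 = (-0.1230, -0.1230, 0)
rvec = (-0.0493, 0.1396, 0.0655), |rvec| = θ = 0.16189 rad = 9.276°
Rodrigues: sinθ=0.16119, 1−cosθ=0.01308; R = I + sinθ·[k]× + (1−cosθ)·[k]×²:
    [+0.98814 -0.06865 +0.13738]
    [+0.06178 +0.99665 +0.05365]
    [-0.14060 -0.04452 +0.98906]
t = (-0.1529, 0.1419, 0.8597) m
M0: Pc = R·M0+t = (-0.28288, +0.25689, +0.87152); u = 828.1·(-0.28288)/0.87152 + 324.0 = 55.2084, v = 487.5·(+0.25689)/0.87152 + 243.3 = 386.9955
M1: Pc = R·M1+t = (-0.03980, +0.27209, +0.83693); u = 828.1·(-0.03980)/0.83693 + 324.0 = 284.6170, v = 487.5·(+0.27209)/0.83693 + 243.3 = 401.7867
M2: Pc = R·M2+t = (-0.02292, +0.02691, +0.84788); u = 828.1·(-0.02292)/0.84788 + 324.0 = 301.6192, v = 487.5·(+0.02691)/0.84788 + 243.3 = 258.7731
M3: Pc = R·M3+t = (-0.26600, +0.01171, +0.88247); u = 828.1·(-0.26600)/0.88247 + 324.0 = 74.3914, v = 487.5·(+0.01171)/0.88247 + 243.3 = 249.7708

c0=(55.21, 387.00) c1=(284.62, 401.79) c2=(301.62, 258.77) c3=(74.39, 249.77)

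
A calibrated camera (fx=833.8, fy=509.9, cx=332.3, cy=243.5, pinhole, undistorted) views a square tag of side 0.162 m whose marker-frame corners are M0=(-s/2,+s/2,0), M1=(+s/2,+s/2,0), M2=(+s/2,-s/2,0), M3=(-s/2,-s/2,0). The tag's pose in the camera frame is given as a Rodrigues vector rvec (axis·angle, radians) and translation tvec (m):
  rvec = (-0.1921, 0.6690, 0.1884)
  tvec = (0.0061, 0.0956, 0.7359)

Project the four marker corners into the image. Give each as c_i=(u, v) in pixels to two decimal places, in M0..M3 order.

c0=(251.74, 351.57) c1=(393.29, 381.47) c2=(437.18, 262.89) c3=(293.33, 248.89)

Intrinsics K: fx=833.8, fy=509.9, cx=332.3, cy=243.5
Marker side s = 0.162 m; corners in marker frame (Z=0):
  M0 = (-0.0810, +0.0810, 0)
  M1 = (+0.0810, +0.0810, 0)
  M2 = (+0.0810, -0.0810, 0)
  M3 = (-0.0810, -0.0810, 0)
rvec = (-0.1921, 0.6690, 0.1884), |rvec| = θ = 0.72108 rad = 41.315°
Rodrigues: sinθ=0.66020, 1−cosθ=0.24891; R = I + sinθ·[k]× + (1−cosθ)·[k]×²:
    [+0.76876 -0.23401 +0.59519]
    [+0.11097 +0.96534 +0.23622]
    [-0.62984 -0.11554 +0.76808]
t = (0.0061, 0.0956, 0.7359) m
M0: Pc = R·M0+t = (-0.07512, +0.16480, +0.77756); u = 833.8·(-0.07512)/0.77756 + 332.3 = 251.7416, v = 509.9·(+0.16480)/0.77756 + 243.5 = 351.5738
M1: Pc = R·M1+t = (+0.04941, +0.18278, +0.67552); u = 833.8·(+0.04941)/0.67552 + 332.3 = 393.2921, v = 509.9·(+0.18278)/0.67552 + 243.5 = 381.4674
M2: Pc = R·M2+t = (+0.08732, +0.02640, +0.69424); u = 833.8·(+0.08732)/0.69424 + 332.3 = 437.1786, v = 509.9·(+0.02640)/0.69424 + 243.5 = 262.8870
M3: Pc = R·M3+t = (-0.03721, +0.00842, +0.79628); u = 833.8·(-0.03721)/0.79628 + 332.3 = 293.3320, v = 509.9·(+0.00842)/0.79628 + 243.5 = 248.8908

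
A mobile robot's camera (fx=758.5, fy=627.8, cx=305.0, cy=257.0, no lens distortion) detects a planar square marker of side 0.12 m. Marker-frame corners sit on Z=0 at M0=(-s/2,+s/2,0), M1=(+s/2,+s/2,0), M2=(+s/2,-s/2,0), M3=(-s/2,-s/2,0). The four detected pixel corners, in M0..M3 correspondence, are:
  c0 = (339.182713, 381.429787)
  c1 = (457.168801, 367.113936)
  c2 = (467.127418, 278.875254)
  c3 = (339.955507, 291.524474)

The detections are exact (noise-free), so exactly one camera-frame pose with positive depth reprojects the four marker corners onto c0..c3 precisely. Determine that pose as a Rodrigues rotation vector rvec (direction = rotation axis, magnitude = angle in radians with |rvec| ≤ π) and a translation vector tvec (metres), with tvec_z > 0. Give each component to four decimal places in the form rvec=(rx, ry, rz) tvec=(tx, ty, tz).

Intrinsics K: fx=758.5, fy=627.8, cx=305.0, cy=257.0
Marker side s = 0.12 m; corners in marker frame (Z=0):
  M0 = (-0.0600, +0.0600, 0)
  M1 = (+0.0600, +0.0600, 0)
  M2 = (+0.0600, -0.0600, 0)
  M3 = (-0.0600, -0.0600, 0)
Detected image corners:
  c0 = (339.182713, 381.429787) px
  c1 = (457.168801, 367.113936) px
  c2 = (467.127418, 278.875254) px
  c3 = (339.955507, 291.524474) px
Planar DLT: solve 8×8 A·h = b for H (H[2,2]=1):
  H  [+1121.09747 +209.46024 +401.68346]
  H  [-29.48561 +951.71515 +331.33210]
  H  [+0.25212 +0.63552 +1.00000]
B = K⁻¹H; ‖b₁‖=1.407595, ‖b₂‖=1.407595; λ = 2/(‖b₁‖+‖b₂‖) = 0.710431, sign → tz>0 ⇒ λ=+0.710431
r₁ = λ·B[:,0] = (+0.97803,-0.10669,+0.17912); r₂ = λ·B[:,1] = (+0.01464,+0.89215,+0.45149)
r₃ = r₁×r₂ = (-0.20797,-0.43895,+0.87411); SVD([r₁ r₂ r₃]) → R = UVᵀ:
  R  [+0.97803 +0.01464 -0.20797]
  R  [-0.10669 +0.89215 -0.43895]
  R  [+0.17912 +0.45149 +0.87411]
t = (+0.09056, +0.08412, +0.71043) m
tr R = 2.744293; θ = arccos((tr R − 1)/2) = 0.511224 rad = 29.291°
axis k = ((R−Rᵀ)₃₂, (R−Rᵀ)₁₃, (R−Rᵀ)₂₁) / (2 sinθ) = (+0.910017, -0.395593, -0.123994)
rvec = θ·k = (+0.465223, -0.202237, -0.063389)

rvec=(0.4652, -0.2022, -0.0634) tvec=(0.0906, 0.0841, 0.7104)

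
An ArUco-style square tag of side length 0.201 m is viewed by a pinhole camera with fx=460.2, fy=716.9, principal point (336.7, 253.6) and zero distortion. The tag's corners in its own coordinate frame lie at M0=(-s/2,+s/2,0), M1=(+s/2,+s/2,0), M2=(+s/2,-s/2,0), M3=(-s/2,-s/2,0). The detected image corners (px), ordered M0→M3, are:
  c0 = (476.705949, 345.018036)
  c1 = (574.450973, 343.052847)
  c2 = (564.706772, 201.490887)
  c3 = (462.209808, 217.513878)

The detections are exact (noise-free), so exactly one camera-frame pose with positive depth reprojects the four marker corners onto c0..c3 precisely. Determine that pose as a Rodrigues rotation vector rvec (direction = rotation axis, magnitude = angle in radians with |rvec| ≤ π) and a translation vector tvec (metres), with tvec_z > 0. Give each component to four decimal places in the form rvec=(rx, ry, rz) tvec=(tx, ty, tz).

rvec=(0.3559, 0.4941, -0.1721) tvec=(0.3854, 0.0348, 0.9826)

Intrinsics K: fx=460.2, fy=716.9, cx=336.7, cy=253.6
Marker side s = 0.201 m; corners in marker frame (Z=0):
  M0 = (-0.1005, +0.1005, 0)
  M1 = (+0.1005, +0.1005, 0)
  M2 = (+0.1005, -0.1005, 0)
  M3 = (-0.1005, -0.1005, 0)
Detected image corners:
  c0 = (476.705949, 345.018036) px
  c1 = (574.450973, 343.052847) px
  c2 = (564.706772, 201.490887) px
  c3 = (462.209808, 217.513878) px
Planar DLT: solve 8×8 A·h = b for H (H[2,2]=1):
  H  [+237.98506 +215.01422 +517.18334]
  H  [-182.09801 +749.66789 +279.00042]
  H  [-0.50003 +0.29666 +1.00000]
B = K⁻¹H; ‖b₁‖=1.017660, ‖b₂‖=1.017660; λ = 2/(‖b₁‖+‖b₂‖) = 0.982646, sign → tz>0 ⇒ λ=+0.982646
r₁ = λ·B[:,0] = (+0.86766,-0.07578,-0.49136); r₂ = λ·B[:,1] = (+0.24583,+0.92444,+0.29151)
r₃ = r₁×r₂ = (+0.43214,-0.37372,+0.82072); SVD([r₁ r₂ r₃]) → R = UVᵀ:
  R  [+0.86766 +0.24583 +0.43214]
  R  [-0.07578 +0.92444 -0.37372]
  R  [-0.49136 +0.29151 +0.82072]
t = (+0.38538, +0.03482, +0.98265) m
tr R = 2.612819; θ = arccos((tr R − 1)/2) = 0.632741 rad = 36.253°
axis k = ((R−Rᵀ)₃₂, (R−Rᵀ)₁₃, (R−Rᵀ)₂₁) / (2 sinθ) = (+0.562465, +0.780826, -0.271928)
rvec = θ·k = (+0.355894, +0.494060, -0.172060)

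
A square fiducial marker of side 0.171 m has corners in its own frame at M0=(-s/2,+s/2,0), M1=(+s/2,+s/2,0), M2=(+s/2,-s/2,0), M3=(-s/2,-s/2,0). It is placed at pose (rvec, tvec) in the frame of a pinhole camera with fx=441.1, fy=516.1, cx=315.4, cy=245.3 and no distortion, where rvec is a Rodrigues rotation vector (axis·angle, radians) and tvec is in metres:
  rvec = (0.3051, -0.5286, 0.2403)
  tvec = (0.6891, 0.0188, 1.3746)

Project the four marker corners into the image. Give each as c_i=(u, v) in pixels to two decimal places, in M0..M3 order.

Intrinsics K: fx=441.1, fy=516.1, cx=315.4, cy=245.3
Marker side s = 0.171 m; corners in marker frame (Z=0):
  M0 = (-0.0855, +0.0855, 0)
  M1 = (+0.0855, +0.0855, 0)
  M2 = (+0.0855, -0.0855, 0)
  M3 = (-0.0855, -0.0855, 0)
rvec = (0.3051, -0.5286, 0.2403), |rvec| = θ = 0.65593 rad = 37.582°
Rodrigues: sinθ=0.60990, 1−cosθ=0.20752; R = I + sinθ·[k]× + (1−cosθ)·[k]×²:
    [+0.83738 -0.30122 -0.45614]
    [+0.14565 +0.92725 -0.34495]
    [+0.52686 +0.22242 +0.82033]
t = (0.6891, 0.0188, 1.3746) m
M0: Pc = R·M0+t = (+0.59175, +0.08563, +1.34857); u = 441.1·(+0.59175)/1.34857 + 315.4 = 508.9537, v = 516.1·(+0.08563)/1.34857 + 245.3 = 278.0696
M1: Pc = R·M1+t = (+0.73494, +0.11053, +1.43866); u = 441.1·(+0.73494)/1.43866 + 315.4 = 540.7358, v = 516.1·(+0.11053)/1.43866 + 245.3 = 284.9520
M2: Pc = R·M2+t = (+0.78645, -0.04803, +1.40063); u = 441.1·(+0.78645)/1.40063 + 315.4 = 563.0766, v = 516.1·(-0.04803)/1.40063 + 245.3 = 227.6031
M3: Pc = R·M3+t = (+0.64326, -0.07293, +1.31054); u = 441.1·(+0.64326)/1.31054 + 315.4 = 531.9079, v = 516.1·(-0.07293)/1.31054 + 245.3 = 216.5785

c0=(508.95, 278.07) c1=(540.74, 284.95) c2=(563.08, 227.60) c3=(531.91, 216.58)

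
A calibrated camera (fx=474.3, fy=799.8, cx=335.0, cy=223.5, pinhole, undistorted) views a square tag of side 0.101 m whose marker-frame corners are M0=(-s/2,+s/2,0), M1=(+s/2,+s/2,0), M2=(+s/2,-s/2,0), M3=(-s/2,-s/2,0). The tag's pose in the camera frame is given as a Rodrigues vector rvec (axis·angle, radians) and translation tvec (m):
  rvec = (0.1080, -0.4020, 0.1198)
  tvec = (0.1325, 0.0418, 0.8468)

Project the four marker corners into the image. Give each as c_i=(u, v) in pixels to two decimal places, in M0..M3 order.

Intrinsics K: fx=474.3, fy=799.8, cx=335.0, cy=223.5
Marker side s = 0.101 m; corners in marker frame (Z=0):
  M0 = (-0.0505, +0.0505, 0)
  M1 = (+0.0505, +0.0505, 0)
  M2 = (+0.0505, -0.0505, 0)
  M3 = (-0.0505, -0.0505, 0)
rvec = (0.1080, -0.4020, 0.1198), |rvec| = θ = 0.43315 rad = 24.818°
Rodrigues: sinθ=0.41973, 1−cosθ=0.09235; R = I + sinθ·[k]× + (1−cosθ)·[k]×²:
    [+0.91339 -0.13746 -0.38318]
    [+0.09472 +0.98719 -0.12836]
    [+0.39592 +0.08095 +0.91471]
t = (0.1325, 0.0418, 0.8468) m
M0: Pc = R·M0+t = (+0.07943, +0.08687, +0.83089); u = 474.3·(+0.07943)/0.83089 + 335.0 = 380.3423, v = 799.8·(+0.08687)/0.83089 + 223.5 = 307.1191
M1: Pc = R·M1+t = (+0.17168, +0.09644, +0.87088); u = 474.3·(+0.17168)/0.87088 + 335.0 = 428.5029, v = 799.8·(+0.09644)/0.87088 + 223.5 = 312.0654
M2: Pc = R·M2+t = (+0.18557, -0.00327, +0.86271); u = 474.3·(+0.18557)/0.86271 + 335.0 = 437.0218, v = 799.8·(-0.00327)/0.86271 + 223.5 = 220.4684
M3: Pc = R·M3+t = (+0.09332, -0.01284, +0.82272); u = 474.3·(+0.09332)/0.82272 + 335.0 = 388.7967, v = 799.8·(-0.01284)/0.82272 + 223.5 = 211.0210

c0=(380.34, 307.12) c1=(428.50, 312.07) c2=(437.02, 220.47) c3=(388.80, 211.02)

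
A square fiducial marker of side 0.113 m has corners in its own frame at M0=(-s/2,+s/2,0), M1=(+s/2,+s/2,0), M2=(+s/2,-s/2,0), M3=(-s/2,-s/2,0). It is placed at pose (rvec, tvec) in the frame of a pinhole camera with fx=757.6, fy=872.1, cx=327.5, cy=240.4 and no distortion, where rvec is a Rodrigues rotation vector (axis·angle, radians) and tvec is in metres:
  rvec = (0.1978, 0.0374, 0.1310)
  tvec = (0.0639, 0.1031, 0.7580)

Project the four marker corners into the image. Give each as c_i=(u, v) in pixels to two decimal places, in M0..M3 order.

c0=(328.29, 410.71) c1=(438.75, 428.44) c2=(456.57, 305.59) c3=(342.73, 287.78)

Intrinsics K: fx=757.6, fy=872.1, cx=327.5, cy=240.4
Marker side s = 0.113 m; corners in marker frame (Z=0):
  M0 = (-0.0565, +0.0565, 0)
  M1 = (+0.0565, +0.0565, 0)
  M2 = (+0.0565, -0.0565, 0)
  M3 = (-0.0565, -0.0565, 0)
rvec = (0.1978, 0.0374, 0.1310), |rvec| = θ = 0.24018 rad = 13.761°
Rodrigues: sinθ=0.23787, 1−cosθ=0.02870; R = I + sinθ·[k]× + (1−cosθ)·[k]×²:
    [+0.99076 -0.12606 +0.04994]
    [+0.13343 +0.97199 -0.19347]
    [-0.02415 +0.19834 +0.97984]
t = (0.0639, 0.1031, 0.7580) m
M0: Pc = R·M0+t = (+0.00080, +0.15048, +0.77057); u = 757.6·(+0.00080)/0.77057 + 327.5 = 328.2858, v = 872.1·(+0.15048)/0.77057 + 240.4 = 410.7059
M1: Pc = R·M1+t = (+0.11276, +0.16556, +0.76784); u = 757.6·(+0.11276)/0.76784 + 327.5 = 438.7516, v = 872.1·(+0.16556)/0.76784 + 240.4 = 428.4354
M2: Pc = R·M2+t = (+0.12700, +0.05572, +0.74543); u = 757.6·(+0.12700)/0.74543 + 327.5 = 456.5743, v = 872.1·(+0.05572)/0.74543 + 240.4 = 305.5896
M3: Pc = R·M3+t = (+0.01504, +0.04064, +0.74816); u = 757.6·(+0.01504)/0.74816 + 327.5 = 342.7342, v = 872.1·(+0.04064)/0.74816 + 240.4 = 287.7771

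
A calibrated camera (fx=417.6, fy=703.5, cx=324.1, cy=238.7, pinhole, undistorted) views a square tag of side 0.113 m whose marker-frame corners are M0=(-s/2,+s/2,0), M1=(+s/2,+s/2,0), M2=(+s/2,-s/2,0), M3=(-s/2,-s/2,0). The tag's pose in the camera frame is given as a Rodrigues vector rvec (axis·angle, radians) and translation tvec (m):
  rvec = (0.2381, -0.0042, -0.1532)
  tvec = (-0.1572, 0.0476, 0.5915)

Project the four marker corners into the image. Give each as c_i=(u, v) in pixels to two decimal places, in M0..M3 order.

c0=(183.06, 366.97) c1=(259.91, 347.35) c2=(244.64, 220.16) c3=(164.31, 241.03)

Intrinsics K: fx=417.6, fy=703.5, cx=324.1, cy=238.7
Marker side s = 0.113 m; corners in marker frame (Z=0):
  M0 = (-0.0565, +0.0565, 0)
  M1 = (+0.0565, +0.0565, 0)
  M2 = (+0.0565, -0.0565, 0)
  M3 = (-0.0565, -0.0565, 0)
rvec = (0.2381, -0.0042, -0.1532), |rvec| = θ = 0.28316 rad = 16.224°
Rodrigues: sinθ=0.27939, 1−cosθ=0.03982; R = I + sinθ·[k]× + (1−cosθ)·[k]×²:
    [+0.98833 +0.15066 -0.02226]
    [-0.15166 +0.96019 -0.23461]
    [-0.01397 +0.23525 +0.97183]
t = (-0.1572, 0.0476, 0.5915) m
M0: Pc = R·M0+t = (-0.20453, +0.11042, +0.60558); u = 417.6·(-0.20453)/0.60558 + 324.1 = 183.0602, v = 703.5·(+0.11042)/0.60558 + 238.7 = 366.9733
M1: Pc = R·M1+t = (-0.09285, +0.09328, +0.60400); u = 417.6·(-0.09285)/0.60400 + 324.1 = 259.9070, v = 703.5·(+0.09328)/0.60400 + 238.7 = 347.3483
M2: Pc = R·M2+t = (-0.10987, -0.01522, +0.57742); u = 417.6·(-0.10987)/0.57742 + 324.1 = 244.6388, v = 703.5·(-0.01522)/0.57742 + 238.7 = 220.1577
M3: Pc = R·M3+t = (-0.22155, +0.00192, +0.57900); u = 417.6·(-0.22155)/0.57900 + 324.1 = 164.3054, v = 703.5·(+0.00192)/0.57900 + 238.7 = 241.0306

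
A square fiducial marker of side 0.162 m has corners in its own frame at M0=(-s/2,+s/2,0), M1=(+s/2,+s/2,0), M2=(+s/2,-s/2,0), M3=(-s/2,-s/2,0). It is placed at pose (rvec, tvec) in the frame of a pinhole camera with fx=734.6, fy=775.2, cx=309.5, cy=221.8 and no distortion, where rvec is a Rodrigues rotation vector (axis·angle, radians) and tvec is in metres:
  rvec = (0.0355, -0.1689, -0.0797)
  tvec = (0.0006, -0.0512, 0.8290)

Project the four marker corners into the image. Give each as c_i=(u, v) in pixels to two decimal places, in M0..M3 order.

Intrinsics K: fx=734.6, fy=775.2, cx=309.5, cy=221.8
Marker side s = 0.162 m; corners in marker frame (Z=0):
  M0 = (-0.0810, +0.0810, 0)
  M1 = (+0.0810, +0.0810, 0)
  M2 = (+0.0810, -0.0810, 0)
  M3 = (-0.0810, -0.0810, 0)
rvec = (0.0355, -0.1689, -0.0797), |rvec| = θ = 0.19010 rad = 10.892°
Rodrigues: sinθ=0.18896, 1−cosθ=0.01802; R = I + sinθ·[k]× + (1−cosθ)·[k]×²:
    [+0.98261 +0.07623 -0.16929]
    [-0.08221 +0.99621 -0.02858]
    [+0.16647 +0.04200 +0.98515]
t = (0.0006, -0.0512, 0.8290) m
M0: Pc = R·M0+t = (-0.07282, +0.03615, +0.81892); u = 734.6·(-0.07282)/0.81892 + 309.5 = 244.1805, v = 775.2·(+0.03615)/0.81892 + 221.8 = 256.0217
M1: Pc = R·M1+t = (+0.08637, +0.02283, +0.84589); u = 734.6·(+0.08637)/0.84589 + 309.5 = 384.5039, v = 775.2·(+0.02283)/0.84589 + 221.8 = 242.7256
M2: Pc = R·M2+t = (+0.07402, -0.13855, +0.83908); u = 734.6·(+0.07402)/0.83908 + 309.5 = 374.3003, v = 775.2·(-0.13855)/0.83908 + 221.8 = 93.7969
M3: Pc = R·M3+t = (-0.08517, -0.12523, +0.81211); u = 734.6·(-0.08517)/0.81211 + 309.5 = 232.4625, v = 775.2·(-0.12523)/0.81211 + 221.8 = 102.2587

c0=(244.18, 256.02) c1=(384.50, 242.73) c2=(374.30, 93.80) c3=(232.46, 102.26)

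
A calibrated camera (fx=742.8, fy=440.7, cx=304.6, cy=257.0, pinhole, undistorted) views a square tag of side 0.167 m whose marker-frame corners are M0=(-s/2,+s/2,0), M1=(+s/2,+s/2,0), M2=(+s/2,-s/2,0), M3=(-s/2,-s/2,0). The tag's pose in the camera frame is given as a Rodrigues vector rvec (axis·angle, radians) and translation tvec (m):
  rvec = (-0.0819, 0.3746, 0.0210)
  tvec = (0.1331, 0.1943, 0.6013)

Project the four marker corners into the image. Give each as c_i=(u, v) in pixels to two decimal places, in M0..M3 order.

Intrinsics K: fx=742.8, fy=440.7, cx=304.6, cy=257.0
Marker side s = 0.167 m; corners in marker frame (Z=0):
  M0 = (-0.0835, +0.0835, 0)
  M1 = (+0.0835, +0.0835, 0)
  M2 = (+0.0835, -0.0835, 0)
  M3 = (-0.0835, -0.0835, 0)
rvec = (-0.0819, 0.3746, 0.0210), |rvec| = θ = 0.38402 rad = 22.003°
Rodrigues: sinθ=0.37465, 1−cosθ=0.07284; R = I + sinθ·[k]× + (1−cosθ)·[k]×²:
    [+0.93048 -0.03564 +0.36461]
    [+0.00534 +0.99647 +0.08379]
    [-0.36631 -0.07602 +0.92738]
t = (0.1331, 0.1943, 0.6013) m
M0: Pc = R·M0+t = (+0.05243, +0.27706, +0.62554); u = 742.8·(+0.05243)/0.62554 + 304.6 = 366.8573, v = 440.7·(+0.27706)/0.62554 + 257.0 = 452.1918
M1: Pc = R·M1+t = (+0.20782, +0.27795, +0.56437); u = 742.8·(+0.20782)/0.56437 + 304.6 = 578.1246, v = 440.7·(+0.27795)/0.56437 + 257.0 = 474.0452
M2: Pc = R·M2+t = (+0.21377, +0.11154, +0.57706); u = 742.8·(+0.21377)/0.57706 + 304.6 = 579.7686, v = 440.7·(+0.11154)/0.57706 + 257.0 = 342.1831
M3: Pc = R·M3+t = (+0.05838, +0.11065, +0.63823); u = 742.8·(+0.05838)/0.63823 + 304.6 = 372.5460, v = 440.7·(+0.11065)/0.63823 + 257.0 = 333.4032

c0=(366.86, 452.19) c1=(578.12, 474.05) c2=(579.77, 342.18) c3=(372.55, 333.40)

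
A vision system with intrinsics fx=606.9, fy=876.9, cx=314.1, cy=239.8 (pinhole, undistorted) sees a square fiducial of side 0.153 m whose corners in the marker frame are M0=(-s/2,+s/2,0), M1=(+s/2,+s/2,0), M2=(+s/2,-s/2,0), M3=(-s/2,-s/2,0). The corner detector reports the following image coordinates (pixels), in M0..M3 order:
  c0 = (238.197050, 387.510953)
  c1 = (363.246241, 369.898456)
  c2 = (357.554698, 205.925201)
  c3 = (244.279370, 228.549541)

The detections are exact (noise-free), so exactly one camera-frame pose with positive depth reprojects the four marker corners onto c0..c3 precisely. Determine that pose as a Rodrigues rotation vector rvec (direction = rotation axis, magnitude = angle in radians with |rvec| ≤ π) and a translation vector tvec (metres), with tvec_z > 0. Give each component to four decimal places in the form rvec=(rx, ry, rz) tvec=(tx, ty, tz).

rvec=(-0.5045, 0.2437, -0.0716) tvec=(-0.0181, 0.0467, 0.7530)

Intrinsics K: fx=606.9, fy=876.9, cx=314.1, cy=239.8
Marker side s = 0.153 m; corners in marker frame (Z=0):
  M0 = (-0.0765, +0.0765, 0)
  M1 = (+0.0765, +0.0765, 0)
  M2 = (+0.0765, -0.0765, 0)
  M3 = (-0.0765, -0.0765, 0)
Detected image corners:
  c0 = (238.197050, 387.510953) px
  c1 = (363.246241, 369.898456) px
  c2 = (357.554698, 205.925201) px
  c3 = (244.279370, 228.549541) px
Planar DLT: solve 8×8 A·h = b for H (H[2,2]=1):
  H  [+691.68602 -196.51599 +299.53248]
  H  [-216.74553 +862.42290 +294.19779]
  H  [-0.28339 -0.64625 +1.00000]
B = K⁻¹H; ‖b₁‖=1.328103, ‖b₂‖=1.328103; λ = 2/(‖b₁‖+‖b₂‖) = 0.752954, sign → tz>0 ⇒ λ=+0.752954
r₁ = λ·B[:,0] = (+0.96858,-0.12776,-0.21338); r₂ = λ·B[:,1] = (+0.00803,+0.87359,-0.48660)
r₃ = r₁×r₂ = (+0.24857,+0.46959,+0.84717); SVD([r₁ r₂ r₃]) → R = UVᵀ:
  R  [+0.96858 +0.00803 +0.24857]
  R  [-0.12776 +0.87359 +0.46959]
  R  [-0.21338 -0.48660 +0.84717]
t = (-0.01807, +0.04671, +0.75295) m
tr R = 2.689336; θ = arccos((tr R − 1)/2) = 0.564852 rad = 32.364°
axis k = ((R−Rᵀ)₃₂, (R−Rᵀ)₁₃, (R−Rᵀ)₂₁) / (2 sinθ) = (-0.893152, +0.431500, -0.126834)
rvec = θ·k = (-0.504499, +0.243734, -0.071642)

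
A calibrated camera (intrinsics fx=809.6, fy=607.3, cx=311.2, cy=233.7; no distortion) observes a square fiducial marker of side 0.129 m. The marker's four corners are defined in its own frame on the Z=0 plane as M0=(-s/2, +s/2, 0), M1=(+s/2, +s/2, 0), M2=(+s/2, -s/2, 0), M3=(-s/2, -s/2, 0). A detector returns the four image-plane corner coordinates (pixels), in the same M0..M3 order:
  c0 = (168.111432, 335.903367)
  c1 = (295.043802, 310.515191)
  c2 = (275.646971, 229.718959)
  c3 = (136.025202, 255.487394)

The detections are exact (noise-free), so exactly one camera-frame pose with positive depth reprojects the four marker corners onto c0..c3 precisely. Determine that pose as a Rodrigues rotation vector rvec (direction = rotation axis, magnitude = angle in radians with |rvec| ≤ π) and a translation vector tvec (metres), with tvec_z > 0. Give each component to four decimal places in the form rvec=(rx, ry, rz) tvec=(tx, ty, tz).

Intrinsics K: fx=809.6, fy=607.3, cx=311.2, cy=233.7
Marker side s = 0.129 m; corners in marker frame (Z=0):
  M0 = (-0.0645, +0.0645, 0)
  M1 = (+0.0645, +0.0645, 0)
  M2 = (+0.0645, -0.0645, 0)
  M3 = (-0.0645, -0.0645, 0)
Detected image corners:
  c0 = (168.111432, 335.903367) px
  c1 = (295.043802, 310.515191) px
  c2 = (275.646971, 229.718959) px
  c3 = (136.025202, 255.487394) px
Planar DLT: solve 8×8 A·h = b for H (H[2,2]=1):
  H  [+1071.65668 +352.50993 +220.09013]
  H  [-145.53084 +823.49950 +284.57775]
  H  [+0.18622 +0.70210 +1.00000]
B = K⁻¹H; ‖b₁‖=1.303592, ‖b₂‖=1.303592; λ = 2/(‖b₁‖+‖b₂‖) = 0.767111, sign → tz>0 ⇒ λ=+0.767111
r₁ = λ·B[:,0] = (+0.96050,-0.23880,+0.14285); r₂ = λ·B[:,1] = (+0.12698,+0.83295,+0.53859)
r₃ = r₁×r₂ = (-0.24760,-0.49918,+0.83037); SVD([r₁ r₂ r₃]) → R = UVᵀ:
  R  [+0.96050 +0.12698 -0.24760]
  R  [-0.23880 +0.83295 -0.49918]
  R  [+0.14285 +0.53859 +0.83037]
t = (-0.08633, +0.06427, +0.76711) m
tr R = 2.623819; θ = arccos((tr R − 1)/2) = 0.623380 rad = 35.717°
axis k = ((R−Rᵀ)₃₂, (R−Rᵀ)₁₃, (R−Rᵀ)₂₁) / (2 sinθ) = (+0.888827, -0.334421, -0.313287)
rvec = θ·k = (+0.554077, -0.208472, -0.195297)

rvec=(0.5541, -0.2085, -0.1953) tvec=(-0.0863, 0.0643, 0.7671)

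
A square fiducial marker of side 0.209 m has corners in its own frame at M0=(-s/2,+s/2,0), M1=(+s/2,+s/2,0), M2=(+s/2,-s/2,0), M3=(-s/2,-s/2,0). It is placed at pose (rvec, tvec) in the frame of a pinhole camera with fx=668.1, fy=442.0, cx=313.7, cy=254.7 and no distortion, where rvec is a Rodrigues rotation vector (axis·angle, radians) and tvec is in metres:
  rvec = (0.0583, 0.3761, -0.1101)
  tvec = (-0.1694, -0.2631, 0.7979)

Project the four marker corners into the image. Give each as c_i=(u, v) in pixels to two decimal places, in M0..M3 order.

Intrinsics K: fx=668.1, fy=442.0, cx=313.7, cy=254.7
Marker side s = 0.209 m; corners in marker frame (Z=0):
  M0 = (-0.1045, +0.1045, 0)
  M1 = (+0.1045, +0.1045, 0)
  M2 = (+0.1045, -0.1045, 0)
  M3 = (-0.1045, -0.1045, 0)
rvec = (0.0583, 0.3761, -0.1101), |rvec| = θ = 0.39620 rad = 22.700°
Rodrigues: sinθ=0.38591, 1−cosθ=0.07746; R = I + sinθ·[k]× + (1−cosθ)·[k]×²:
    [+0.92421 +0.11806 +0.36317]
    [-0.09642 +0.99234 -0.07722]
    [-0.36951 +0.03635 +0.92852]
t = (-0.1694, -0.2631, 0.7979) m
M0: Pc = R·M0+t = (-0.25364, -0.14932, +0.84031); u = 668.1·(-0.25364)/0.84031 + 313.7 = 112.0384, v = 442.0·(-0.14932)/0.84031 + 254.7 = 176.1561
M1: Pc = R·M1+t = (-0.06048, -0.16948, +0.76309); u = 668.1·(-0.06048)/0.76309 + 313.7 = 260.7463, v = 442.0·(-0.16948)/0.76309 + 254.7 = 156.5346
M2: Pc = R·M2+t = (-0.08516, -0.37688, +0.75549); u = 668.1·(-0.08516)/0.75549 + 313.7 = 238.3929, v = 442.0·(-0.37688)/0.75549 + 254.7 = 34.2080
M3: Pc = R·M3+t = (-0.27832, -0.35672, +0.83271); u = 668.1·(-0.27832)/0.83271 + 313.7 = 90.4013, v = 442.0·(-0.35672)/0.83271 + 254.7 = 65.3532

c0=(112.04, 176.16) c1=(260.75, 156.53) c2=(238.39, 34.21) c3=(90.40, 65.35)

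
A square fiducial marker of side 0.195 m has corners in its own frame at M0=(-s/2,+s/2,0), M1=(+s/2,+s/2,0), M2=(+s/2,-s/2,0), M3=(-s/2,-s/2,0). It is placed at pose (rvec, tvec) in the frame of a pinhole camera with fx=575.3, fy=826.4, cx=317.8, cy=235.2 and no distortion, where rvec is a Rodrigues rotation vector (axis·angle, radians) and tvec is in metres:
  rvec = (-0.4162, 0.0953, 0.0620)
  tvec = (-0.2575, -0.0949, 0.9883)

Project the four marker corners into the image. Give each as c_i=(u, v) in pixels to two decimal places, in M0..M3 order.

c0=(100.66, 226.71) c1=(214.64, 233.49) c2=(231.34, 88.99) c3=(125.62, 85.58)

Intrinsics K: fx=575.3, fy=826.4, cx=317.8, cy=235.2
Marker side s = 0.195 m; corners in marker frame (Z=0):
  M0 = (-0.0975, +0.0975, 0)
  M1 = (+0.0975, +0.0975, 0)
  M2 = (+0.0975, -0.0975, 0)
  M3 = (-0.0975, -0.0975, 0)
rvec = (-0.4162, 0.0953, 0.0620), |rvec| = θ = 0.43145 rad = 24.720°
Rodrigues: sinθ=0.41819, 1−cosθ=0.09164; R = I + sinθ·[k]× + (1−cosθ)·[k]×²:
    [+0.99364 -0.07962 +0.07967]
    [+0.04057 +0.91283 +0.40632]
    [-0.10507 -0.40050 +0.91025]
t = (-0.2575, -0.0949, 0.9883) m
M0: Pc = R·M0+t = (-0.36214, -0.00985, +0.95950); u = 575.3·(-0.36214)/0.95950 + 317.8 = 100.6646, v = 826.4·(-0.00985)/0.95950 + 235.2 = 226.7126
M1: Pc = R·M1+t = (-0.16838, -0.00194, +0.93901); u = 575.3·(-0.16838)/0.93901 + 317.8 = 214.6367, v = 826.4·(-0.00194)/0.93901 + 235.2 = 233.4895
M2: Pc = R·M2+t = (-0.15286, -0.17995, +1.01710); u = 575.3·(-0.15286)/1.01710 + 317.8 = 231.3399, v = 826.4·(-0.17995)/1.01710 + 235.2 = 88.9936
M3: Pc = R·M3+t = (-0.34662, -0.18786, +1.03759); u = 575.3·(-0.34662)/1.03759 + 317.8 = 125.6163, v = 826.4·(-0.18786)/1.03759 + 235.2 = 85.5801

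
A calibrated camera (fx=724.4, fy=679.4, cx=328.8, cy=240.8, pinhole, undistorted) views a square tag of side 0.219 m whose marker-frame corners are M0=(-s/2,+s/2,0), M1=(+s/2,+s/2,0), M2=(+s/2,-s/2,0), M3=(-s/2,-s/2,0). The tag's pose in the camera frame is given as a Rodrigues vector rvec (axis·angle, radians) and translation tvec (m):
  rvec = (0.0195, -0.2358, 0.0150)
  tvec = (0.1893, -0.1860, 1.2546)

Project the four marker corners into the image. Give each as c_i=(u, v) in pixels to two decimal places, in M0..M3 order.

c0=(376.45, 197.80) c1=(494.84, 200.97) c2=(497.47, 84.49) c3=(378.81, 76.45)

Intrinsics K: fx=724.4, fy=679.4, cx=328.8, cy=240.8
Marker side s = 0.219 m; corners in marker frame (Z=0):
  M0 = (-0.1095, +0.1095, 0)
  M1 = (+0.1095, +0.1095, 0)
  M2 = (+0.1095, -0.1095, 0)
  M3 = (-0.1095, -0.1095, 0)
rvec = (0.0195, -0.2358, 0.0150), |rvec| = θ = 0.23708 rad = 13.584°
Rodrigues: sinθ=0.23487, 1−cosθ=0.02797; R = I + sinθ·[k]× + (1−cosθ)·[k]×²:
    [+0.97222 -0.01715 -0.23345]
    [+0.01257 +0.99970 -0.02108]
    [+0.23374 +0.01756 +0.97214]
t = (0.1893, -0.1860, 1.2546) m
M0: Pc = R·M0+t = (+0.08096, -0.07791, +1.23093); u = 724.4·(+0.08096)/1.23093 + 328.8 = 376.4475, v = 679.4·(-0.07791)/1.23093 + 240.8 = 197.7985
M1: Pc = R·M1+t = (+0.29388, -0.07516, +1.28212); u = 724.4·(+0.29388)/1.28212 + 328.8 = 494.8431, v = 679.4·(-0.07516)/1.28212 + 240.8 = 200.9743
M2: Pc = R·M2+t = (+0.29764, -0.29409, +1.27827); u = 724.4·(+0.29764)/1.27827 + 328.8 = 497.4708, v = 679.4·(-0.29409)/1.27827 + 240.8 = 84.4913
M3: Pc = R·M3+t = (+0.08472, -0.29684, +1.22708); u = 724.4·(+0.08472)/1.22708 + 328.8 = 378.8139, v = 679.4·(-0.29684)/1.22708 + 240.8 = 76.4463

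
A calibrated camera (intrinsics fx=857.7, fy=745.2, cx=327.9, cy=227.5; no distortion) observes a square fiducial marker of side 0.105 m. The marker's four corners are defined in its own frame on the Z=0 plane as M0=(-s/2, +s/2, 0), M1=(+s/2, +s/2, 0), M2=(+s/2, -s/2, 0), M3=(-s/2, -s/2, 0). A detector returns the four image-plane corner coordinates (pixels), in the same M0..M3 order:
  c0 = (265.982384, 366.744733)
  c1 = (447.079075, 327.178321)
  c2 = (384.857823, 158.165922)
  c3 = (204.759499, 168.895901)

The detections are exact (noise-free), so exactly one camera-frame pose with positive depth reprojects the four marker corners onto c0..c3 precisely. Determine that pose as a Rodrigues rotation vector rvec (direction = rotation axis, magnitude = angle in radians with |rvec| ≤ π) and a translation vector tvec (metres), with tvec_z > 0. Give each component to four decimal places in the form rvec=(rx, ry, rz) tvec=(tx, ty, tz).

rvec=(-0.3015, -0.5929, -0.2089) tvec=(0.0017, 0.0132, 0.4049)

Intrinsics K: fx=857.7, fy=745.2, cx=327.9, cy=227.5
Marker side s = 0.105 m; corners in marker frame (Z=0):
  M0 = (-0.0525, +0.0525, 0)
  M1 = (+0.0525, +0.0525, 0)
  M2 = (+0.0525, -0.0525, 0)
  M3 = (-0.0525, -0.0525, 0)
Detected image corners:
  c0 = (265.982384, 366.744733) px
  c1 = (447.079075, 327.178321) px
  c2 = (384.857823, 158.165922) px
  c3 = (204.759499, 168.895901) px
Planar DLT: solve 8×8 A·h = b for H (H[2,2]=1):
  H  [+2183.36553 +412.62169 +331.54366]
  H  [+127.67017 +1599.09883 +251.71094]
  H  [+1.42329 -0.53908 +1.00000]
B = K⁻¹H; ‖b₁‖=2.470010, ‖b₂‖=2.470010; λ = 2/(‖b₁‖+‖b₂‖) = 0.404857, sign → tz>0 ⇒ λ=+0.404857
r₁ = λ·B[:,0] = (+0.81031,-0.10655,+0.57623); r₂ = λ·B[:,1] = (+0.27821,+0.93540,-0.21825)
r₃ = r₁×r₂ = (-0.51575,+0.33716,+0.78761); SVD([r₁ r₂ r₃]) → R = UVᵀ:
  R  [+0.81031 +0.27821 -0.51575]
  R  [-0.10655 +0.93540 +0.33716]
  R  [+0.57623 -0.21825 +0.78761]
t = (+0.00172, +0.01315, +0.40486) m
tr R = 2.533316; θ = arccos((tr R − 1)/2) = 0.697177 rad = 39.945°
axis k = ((R−Rᵀ)₃₂, (R−Rᵀ)₁₃, (R−Rᵀ)₂₁) / (2 sinθ) = (-0.432527, -0.850377, -0.299631)
rvec = θ·k = (-0.301548, -0.592863, -0.208896)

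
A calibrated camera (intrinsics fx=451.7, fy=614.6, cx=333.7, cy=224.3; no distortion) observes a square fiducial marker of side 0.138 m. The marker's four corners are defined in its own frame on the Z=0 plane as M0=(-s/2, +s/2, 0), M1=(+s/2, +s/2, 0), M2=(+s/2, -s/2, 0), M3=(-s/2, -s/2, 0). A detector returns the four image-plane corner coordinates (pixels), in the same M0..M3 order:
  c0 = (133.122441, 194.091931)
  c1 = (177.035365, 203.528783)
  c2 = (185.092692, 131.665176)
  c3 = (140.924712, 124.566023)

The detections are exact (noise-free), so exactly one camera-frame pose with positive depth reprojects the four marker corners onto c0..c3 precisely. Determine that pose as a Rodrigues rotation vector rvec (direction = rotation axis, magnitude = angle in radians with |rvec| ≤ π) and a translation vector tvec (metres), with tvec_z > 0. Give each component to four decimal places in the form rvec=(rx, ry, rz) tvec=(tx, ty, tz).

Intrinsics K: fx=451.7, fy=614.6, cx=333.7, cy=224.3
Marker side s = 0.138 m; corners in marker frame (Z=0):
  M0 = (-0.0690, +0.0690, 0)
  M1 = (+0.0690, +0.0690, 0)
  M2 = (+0.0690, -0.0690, 0)
  M3 = (-0.0690, -0.0690, 0)
Detected image corners:
  c0 = (133.122441, 194.091931) px
  c1 = (177.035365, 203.528783) px
  c2 = (185.092692, 131.665176) px
  c3 = (140.924712, 124.566023) px
Planar DLT: solve 8×8 A·h = b for H (H[2,2]=1):
  H  [+281.04524 -57.63061 +158.68025]
  H  [+20.76552 +511.95222 +163.39185]
  H  [-0.23948 -0.00115 +1.00000]
B = K⁻¹H; ‖b₁‖=0.842987, ‖b₂‖=0.842987; λ = 2/(‖b₁‖+‖b₂‖) = 1.186257, sign → tz>0 ⇒ λ=+1.186257
r₁ = λ·B[:,0] = (+0.94796,+0.14376,-0.28409); r₂ = λ·B[:,1] = (-0.15034,+0.98863,-0.00137)
r₃ = r₁×r₂ = (+0.28066,+0.04401,+0.95880); SVD([r₁ r₂ r₃]) → R = UVᵀ:
  R  [+0.94796 -0.15034 +0.28066]
  R  [+0.14376 +0.98863 +0.04401]
  R  [-0.28409 -0.00137 +0.95880]
t = (-0.45964, -0.11756, +1.18626) m
tr R = 2.895389; θ = arccos((tr R − 1)/2) = 0.324863 rad = 18.613°
axis k = ((R−Rᵀ)₃₂, (R−Rᵀ)₁₃, (R−Rᵀ)₂₁) / (2 sinθ) = (-0.071084, +0.884699, +0.460710)
rvec = θ·k = (-0.023092, +0.287406, +0.149668)

rvec=(-0.0231, 0.2874, 0.1497) tvec=(-0.4596, -0.1176, 1.1863)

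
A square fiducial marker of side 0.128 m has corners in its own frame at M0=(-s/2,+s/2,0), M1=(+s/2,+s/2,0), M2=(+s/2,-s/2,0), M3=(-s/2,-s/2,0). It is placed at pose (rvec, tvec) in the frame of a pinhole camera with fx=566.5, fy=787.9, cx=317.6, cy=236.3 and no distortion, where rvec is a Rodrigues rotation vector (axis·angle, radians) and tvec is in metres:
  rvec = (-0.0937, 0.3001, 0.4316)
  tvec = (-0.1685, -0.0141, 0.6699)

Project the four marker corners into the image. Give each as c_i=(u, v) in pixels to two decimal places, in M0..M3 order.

c0=(110.81, 257.33) c1=(195.03, 320.42) c2=(242.94, 180.04) c3=(156.41, 125.20)

Intrinsics K: fx=566.5, fy=787.9, cx=317.6, cy=236.3
Marker side s = 0.128 m; corners in marker frame (Z=0):
  M0 = (-0.0640, +0.0640, 0)
  M1 = (+0.0640, +0.0640, 0)
  M2 = (+0.0640, -0.0640, 0)
  M3 = (-0.0640, -0.0640, 0)
rvec = (-0.0937, 0.3001, 0.4316), |rvec| = θ = 0.53396 rad = 30.594°
Rodrigues: sinθ=0.50895, 1−cosθ=0.13920; R = I + sinθ·[k]× + (1−cosθ)·[k]×²:
    [+0.86508 -0.42511 +0.26630]
    [+0.39765 +0.90477 +0.15255]
    [-0.30579 -0.02607 +0.95174]
t = (-0.1685, -0.0141, 0.6699) m
M0: Pc = R·M0+t = (-0.25107, +0.01836, +0.68780); u = 566.5·(-0.25107)/0.68780 + 317.6 = 110.8071, v = 787.9·(+0.01836)/0.68780 + 236.3 = 257.3266
M1: Pc = R·M1+t = (-0.14034, +0.06925, +0.64866); u = 566.5·(-0.14034)/0.64866 + 317.6 = 195.0343, v = 787.9·(+0.06925)/0.64866 + 236.3 = 320.4207
M2: Pc = R·M2+t = (-0.08593, -0.04656, +0.65200); u = 566.5·(-0.08593)/0.65200 + 317.6 = 242.9402, v = 787.9·(-0.04656)/0.65200 + 236.3 = 180.0408
M3: Pc = R·M3+t = (-0.19666, -0.09745, +0.69114); u = 566.5·(-0.19666)/0.69114 + 317.6 = 156.4068, v = 787.9·(-0.09745)/0.69114 + 236.3 = 125.2013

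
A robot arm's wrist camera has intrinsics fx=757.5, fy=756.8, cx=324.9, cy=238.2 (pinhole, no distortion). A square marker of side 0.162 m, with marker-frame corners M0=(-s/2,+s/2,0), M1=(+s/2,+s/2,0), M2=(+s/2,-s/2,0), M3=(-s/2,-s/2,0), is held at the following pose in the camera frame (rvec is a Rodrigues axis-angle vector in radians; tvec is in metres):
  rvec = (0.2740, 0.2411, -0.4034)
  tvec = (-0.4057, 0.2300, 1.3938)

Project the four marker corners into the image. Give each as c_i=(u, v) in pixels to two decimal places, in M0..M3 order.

c0=(90.22, 412.40) c1=(161.34, 387.11) c2=(119.45, 310.84) c3=(47.95, 339.26)

Intrinsics K: fx=757.5, fy=756.8, cx=324.9, cy=238.2
Marker side s = 0.162 m; corners in marker frame (Z=0):
  M0 = (-0.0810, +0.0810, 0)
  M1 = (+0.0810, +0.0810, 0)
  M2 = (+0.0810, -0.0810, 0)
  M3 = (-0.0810, -0.0810, 0)
rvec = (0.2740, 0.2411, -0.4034), |rvec| = θ = 0.54400 rad = 31.169°
Rodrigues: sinθ=0.51756, 1−cosθ=0.14436; R = I + sinθ·[k]× + (1−cosθ)·[k]×²:
    [+0.89227 +0.41602 +0.17547]
    [-0.35157 +0.88400 -0.30813]
    [-0.28330 +0.21324 +0.93502]
t = (-0.4057, 0.2300, 1.3938) m
M0: Pc = R·M0+t = (-0.44428, +0.33008, +1.43402); u = 757.5·(-0.44428)/1.43402 + 324.9 = 90.2177, v = 756.8·(+0.33008)/1.43402 + 238.2 = 412.3995
M1: Pc = R·M1+t = (-0.29973, +0.27313, +1.38813); u = 757.5·(-0.29973)/1.38813 + 324.9 = 161.3380, v = 756.8·(+0.27313)/1.38813 + 238.2 = 387.1075
M2: Pc = R·M2+t = (-0.36712, +0.12992, +1.35358); u = 757.5·(-0.36712)/1.35358 + 324.9 = 119.4475, v = 756.8·(+0.12992)/1.35358 + 238.2 = 310.8388
M3: Pc = R·M3+t = (-0.51167, +0.18687, +1.39947); u = 757.5·(-0.51167)/1.39947 + 324.9 = 47.9454, v = 756.8·(+0.18687)/1.39947 + 238.2 = 339.2563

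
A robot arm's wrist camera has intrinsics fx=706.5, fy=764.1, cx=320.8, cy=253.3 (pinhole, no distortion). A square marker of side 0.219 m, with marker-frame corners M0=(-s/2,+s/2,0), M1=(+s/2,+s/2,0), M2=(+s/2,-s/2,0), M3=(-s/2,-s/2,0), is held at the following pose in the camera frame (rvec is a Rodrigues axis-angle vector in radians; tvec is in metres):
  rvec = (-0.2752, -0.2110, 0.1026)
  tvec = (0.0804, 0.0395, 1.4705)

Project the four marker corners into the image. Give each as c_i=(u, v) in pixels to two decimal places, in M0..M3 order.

c0=(303.89, 323.42) c1=(407.40, 336.18) c2=(411.19, 227.60) c3=(312.08, 212.28)

Intrinsics K: fx=706.5, fy=764.1, cx=320.8, cy=253.3
Marker side s = 0.219 m; corners in marker frame (Z=0):
  M0 = (-0.1095, +0.1095, 0)
  M1 = (+0.1095, +0.1095, 0)
  M2 = (+0.1095, -0.1095, 0)
  M3 = (-0.1095, -0.1095, 0)
rvec = (-0.2752, -0.2110, 0.1026), |rvec| = θ = 0.36164 rad = 20.720°
Rodrigues: sinθ=0.35381, 1−cosθ=0.06468; R = I + sinθ·[k]× + (1−cosθ)·[k]×²:
    [+0.97277 -0.07166 -0.22040]
    [+0.12910 +0.95734 +0.25853]
    [+0.19247 -0.27995 +0.94052]
t = (0.0804, 0.0395, 1.4705) m
M0: Pc = R·M0+t = (-0.03397, +0.13019, +1.41877); u = 706.5·(-0.03397)/1.41877 + 320.8 = 303.8863, v = 764.1·(+0.13019)/1.41877 + 253.3 = 323.4170
M1: Pc = R·M1+t = (+0.17907, +0.15846, +1.46092); u = 706.5·(+0.17907)/1.46092 + 320.8 = 407.3991, v = 764.1·(+0.15846)/1.46092 + 253.3 = 336.1811
M2: Pc = R·M2+t = (+0.19477, -0.05119, +1.52223); u = 706.5·(+0.19477)/1.52223 + 320.8 = 411.1950, v = 764.1·(-0.05119)/1.52223 + 253.3 = 227.6034
M3: Pc = R·M3+t = (-0.01827, -0.07946, +1.48008); u = 706.5·(-0.01827)/1.48008 + 320.8 = 312.0780, v = 764.1·(-0.07946)/1.48008 + 253.3 = 212.2760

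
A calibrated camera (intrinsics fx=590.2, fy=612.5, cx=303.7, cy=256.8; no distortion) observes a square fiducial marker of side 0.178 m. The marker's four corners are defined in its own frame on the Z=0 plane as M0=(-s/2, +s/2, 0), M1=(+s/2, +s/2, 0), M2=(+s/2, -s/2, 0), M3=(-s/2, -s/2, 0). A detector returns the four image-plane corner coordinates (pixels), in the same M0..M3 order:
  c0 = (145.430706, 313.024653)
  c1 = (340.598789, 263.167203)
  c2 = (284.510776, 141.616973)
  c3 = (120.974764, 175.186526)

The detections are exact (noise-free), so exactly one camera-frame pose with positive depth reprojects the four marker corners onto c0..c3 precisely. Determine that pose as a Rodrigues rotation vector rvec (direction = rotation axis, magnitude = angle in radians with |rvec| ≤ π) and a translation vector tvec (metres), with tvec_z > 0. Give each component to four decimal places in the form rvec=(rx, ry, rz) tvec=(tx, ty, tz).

rvec=(-0.7059, -0.1204, -0.2981) tvec=(-0.0783, -0.0382, 0.5786)

Intrinsics K: fx=590.2, fy=612.5, cx=303.7, cy=256.8
Marker side s = 0.178 m; corners in marker frame (Z=0):
  M0 = (-0.0890, +0.0890, 0)
  M1 = (+0.0890, +0.0890, 0)
  M2 = (+0.0890, -0.0890, 0)
  M3 = (-0.0890, -0.0890, 0)
Detected image corners:
  c0 = (145.430706, 313.024653) px
  c1 = (340.598789, 263.167203) px
  c2 = (284.510776, 141.616973) px
  c3 = (120.974764, 175.186526) px
Planar DLT: solve 8×8 A·h = b for H (H[2,2]=1):
  H  [+1079.53547 -9.79244 +223.83754]
  H  [-149.43152 +487.86036 +216.39302]
  H  [+0.36081 -1.07185 +1.00000]
B = K⁻¹H; ‖b₁‖=1.728380, ‖b₂‖=1.728380; λ = 2/(‖b₁‖+‖b₂‖) = 0.578577, sign → tz>0 ⇒ λ=+0.578577
r₁ = λ·B[:,0] = (+0.95086,-0.22868,+0.20875); r₂ = λ·B[:,1] = (+0.30951,+0.72085,-0.62015)
r₃ = r₁×r₂ = (-0.00866,+0.65428,+0.75620); SVD([r₁ r₂ r₃]) → R = UVᵀ:
  R  [+0.95086 +0.30951 -0.00866]
  R  [-0.22868 +0.72085 +0.65428]
  R  [+0.20875 -0.62015 +0.75620]
t = (-0.07829, -0.03817, +0.57858) m
tr R = 2.427903; θ = arccos((tr R − 1)/2) = 0.775671 rad = 44.443°
axis k = ((R−Rᵀ)₃₂, (R−Rᵀ)₁₃, (R−Rᵀ)₂₁) / (2 sinθ) = (-0.910054, -0.155256, -0.384314)
rvec = θ·k = (-0.705902, -0.120427, -0.298101)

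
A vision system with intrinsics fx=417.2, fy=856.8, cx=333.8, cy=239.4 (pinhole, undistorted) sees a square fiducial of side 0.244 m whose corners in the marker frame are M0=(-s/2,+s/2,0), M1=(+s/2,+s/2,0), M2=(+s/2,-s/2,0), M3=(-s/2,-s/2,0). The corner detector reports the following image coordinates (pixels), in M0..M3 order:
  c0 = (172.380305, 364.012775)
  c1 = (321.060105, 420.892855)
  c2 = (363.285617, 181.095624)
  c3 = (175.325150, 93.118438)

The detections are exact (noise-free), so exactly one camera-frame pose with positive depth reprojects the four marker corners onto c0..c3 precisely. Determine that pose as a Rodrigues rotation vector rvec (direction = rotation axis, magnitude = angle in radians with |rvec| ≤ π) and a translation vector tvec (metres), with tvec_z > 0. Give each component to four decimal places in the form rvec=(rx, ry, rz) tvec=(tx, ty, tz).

Intrinsics K: fx=417.2, fy=856.8, cx=333.8, cy=239.4
Marker side s = 0.244 m; corners in marker frame (Z=0):
  M0 = (-0.1220, +0.1220, 0)
  M1 = (+0.1220, +0.1220, 0)
  M2 = (+0.1220, -0.1220, 0)
  M3 = (-0.1220, -0.1220, 0)
Detected image corners:
  c0 = (172.380305, 364.012775) px
  c1 = (321.060105, 420.892855) px
  c2 = (363.285617, 181.095624) px
  c3 = (175.325150, 93.118438) px
Planar DLT: solve 8×8 A·h = b for H (H[2,2]=1):
  H  [+736.78180 +159.65175 +258.90799]
  H  [+347.28604 +1305.83365 +281.10572]
  H  [+0.21947 +0.98588 +1.00000]
B = K⁻¹H; ‖b₁‖=1.641930, ‖b₂‖=1.641930; λ = 2/(‖b₁‖+‖b₂‖) = 0.609039, sign → tz>0 ⇒ λ=+0.609039
r₁ = λ·B[:,0] = (+0.96863,+0.20951,+0.13367); r₂ = λ·B[:,1] = (-0.24734,+0.76046,+0.60044)
r₃ = r₁×r₂ = (+0.02415,-0.61466,+0.78842); SVD([r₁ r₂ r₃]) → R = UVᵀ:
  R  [+0.96863 -0.24734 +0.02415]
  R  [+0.20951 +0.76046 -0.61466]
  R  [+0.13367 +0.60044 +0.78842]
t = (-0.10933, +0.02965, +0.60904) m
tr R = 2.517503; θ = arccos((tr R − 1)/2) = 0.709402 rad = 40.646°
axis k = ((R−Rᵀ)₃₂, (R−Rᵀ)₁₃, (R−Rᵀ)₂₁) / (2 sinθ) = (+0.932713, -0.084064, +0.350685)
rvec = θ·k = (+0.661668, -0.059635, +0.248776)

rvec=(0.6617, -0.0596, 0.2488) tvec=(-0.1093, 0.0296, 0.6090)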